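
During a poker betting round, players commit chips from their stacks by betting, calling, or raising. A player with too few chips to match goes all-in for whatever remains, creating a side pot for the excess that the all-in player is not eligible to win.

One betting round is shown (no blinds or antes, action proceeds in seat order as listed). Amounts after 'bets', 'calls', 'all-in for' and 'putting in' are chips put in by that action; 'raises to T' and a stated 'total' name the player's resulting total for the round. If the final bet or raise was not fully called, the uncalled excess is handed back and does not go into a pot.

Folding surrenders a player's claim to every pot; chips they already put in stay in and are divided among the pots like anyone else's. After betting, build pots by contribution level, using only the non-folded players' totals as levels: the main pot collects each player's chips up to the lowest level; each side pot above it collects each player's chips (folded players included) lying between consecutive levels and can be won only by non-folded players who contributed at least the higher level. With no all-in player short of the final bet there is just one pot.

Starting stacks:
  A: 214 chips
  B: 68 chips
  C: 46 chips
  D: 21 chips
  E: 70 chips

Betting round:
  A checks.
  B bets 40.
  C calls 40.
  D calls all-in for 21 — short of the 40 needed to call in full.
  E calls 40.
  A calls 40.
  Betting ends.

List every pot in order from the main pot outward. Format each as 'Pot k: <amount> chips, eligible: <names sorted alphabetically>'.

Pot 1: 105 chips, eligible: A, B, C, D, E
Pot 2: 76 chips, eligible: A, B, C, E

Derivation:
Contributions: A=40, B=40, C=40, D=21, E=40
Pot levels (distinct totals of non-folded players): 21, 40
Layer 1-21: 21 each from A, B, C, D, E = 21*5 = 105 chips; eligible A, B, C, D, E
Layer 22-40: 19 each from A, B, C, E = 19*4 = 76 chips; eligible A, B, C, E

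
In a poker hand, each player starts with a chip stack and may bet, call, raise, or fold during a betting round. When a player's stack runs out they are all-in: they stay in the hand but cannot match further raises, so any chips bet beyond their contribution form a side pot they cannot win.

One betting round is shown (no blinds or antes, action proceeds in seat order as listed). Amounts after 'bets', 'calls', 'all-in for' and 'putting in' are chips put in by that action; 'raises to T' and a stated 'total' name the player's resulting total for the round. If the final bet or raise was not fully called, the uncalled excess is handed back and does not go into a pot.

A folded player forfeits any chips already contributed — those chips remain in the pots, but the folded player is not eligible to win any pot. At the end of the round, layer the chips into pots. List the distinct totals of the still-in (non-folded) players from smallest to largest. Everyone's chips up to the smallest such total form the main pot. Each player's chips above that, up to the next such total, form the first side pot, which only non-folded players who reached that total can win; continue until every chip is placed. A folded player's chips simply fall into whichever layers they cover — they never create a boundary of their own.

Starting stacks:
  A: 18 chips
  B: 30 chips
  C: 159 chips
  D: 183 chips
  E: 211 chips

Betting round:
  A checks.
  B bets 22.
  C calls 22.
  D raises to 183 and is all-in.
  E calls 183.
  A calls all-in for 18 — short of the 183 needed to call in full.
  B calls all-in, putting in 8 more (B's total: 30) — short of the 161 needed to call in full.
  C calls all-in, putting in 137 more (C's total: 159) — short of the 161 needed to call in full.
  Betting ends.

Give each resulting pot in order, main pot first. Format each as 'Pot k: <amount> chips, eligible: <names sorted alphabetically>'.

Pot 1: 90 chips, eligible: A, B, C, D, E
Pot 2: 48 chips, eligible: B, C, D, E
Pot 3: 387 chips, eligible: C, D, E
Pot 4: 48 chips, eligible: D, E

Derivation:
Contributions: A=18, B=30, C=159, D=183, E=183
Pot levels (distinct totals of non-folded players): 18, 30, 159, 183
Layer 1-18: 18 each from A, B, C, D, E = 18*5 = 90 chips; eligible A, B, C, D, E
Layer 19-30: 12 each from B, C, D, E = 12*4 = 48 chips; eligible B, C, D, E
Layer 31-159: 129 each from C, D, E = 129*3 = 387 chips; eligible C, D, E
Layer 160-183: 24 each from D, E = 24*2 = 48 chips; eligible D, E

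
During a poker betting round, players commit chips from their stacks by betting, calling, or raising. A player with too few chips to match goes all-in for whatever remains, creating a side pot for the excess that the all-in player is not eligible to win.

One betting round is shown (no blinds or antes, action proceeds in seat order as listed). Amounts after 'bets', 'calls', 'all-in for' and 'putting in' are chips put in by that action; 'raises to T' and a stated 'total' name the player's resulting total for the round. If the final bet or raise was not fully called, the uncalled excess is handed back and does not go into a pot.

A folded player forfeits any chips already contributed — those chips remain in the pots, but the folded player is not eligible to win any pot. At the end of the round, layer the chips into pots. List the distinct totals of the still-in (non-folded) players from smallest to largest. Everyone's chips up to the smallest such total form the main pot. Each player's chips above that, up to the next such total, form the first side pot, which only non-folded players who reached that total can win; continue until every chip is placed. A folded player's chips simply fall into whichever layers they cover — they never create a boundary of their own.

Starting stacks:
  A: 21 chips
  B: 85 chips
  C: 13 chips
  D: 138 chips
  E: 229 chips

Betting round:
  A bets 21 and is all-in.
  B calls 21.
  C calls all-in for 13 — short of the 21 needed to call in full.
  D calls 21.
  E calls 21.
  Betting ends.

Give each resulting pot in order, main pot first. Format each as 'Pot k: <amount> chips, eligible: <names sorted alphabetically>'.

Contributions: A=21, B=21, C=13, D=21, E=21
Pot levels (distinct totals of non-folded players): 13, 21
Layer 1-13: 13 each from A, B, C, D, E = 13*5 = 65 chips; eligible A, B, C, D, E
Layer 14-21: 8 each from A, B, D, E = 8*4 = 32 chips; eligible A, B, D, E

Pot 1: 65 chips, eligible: A, B, C, D, E
Pot 2: 32 chips, eligible: A, B, D, E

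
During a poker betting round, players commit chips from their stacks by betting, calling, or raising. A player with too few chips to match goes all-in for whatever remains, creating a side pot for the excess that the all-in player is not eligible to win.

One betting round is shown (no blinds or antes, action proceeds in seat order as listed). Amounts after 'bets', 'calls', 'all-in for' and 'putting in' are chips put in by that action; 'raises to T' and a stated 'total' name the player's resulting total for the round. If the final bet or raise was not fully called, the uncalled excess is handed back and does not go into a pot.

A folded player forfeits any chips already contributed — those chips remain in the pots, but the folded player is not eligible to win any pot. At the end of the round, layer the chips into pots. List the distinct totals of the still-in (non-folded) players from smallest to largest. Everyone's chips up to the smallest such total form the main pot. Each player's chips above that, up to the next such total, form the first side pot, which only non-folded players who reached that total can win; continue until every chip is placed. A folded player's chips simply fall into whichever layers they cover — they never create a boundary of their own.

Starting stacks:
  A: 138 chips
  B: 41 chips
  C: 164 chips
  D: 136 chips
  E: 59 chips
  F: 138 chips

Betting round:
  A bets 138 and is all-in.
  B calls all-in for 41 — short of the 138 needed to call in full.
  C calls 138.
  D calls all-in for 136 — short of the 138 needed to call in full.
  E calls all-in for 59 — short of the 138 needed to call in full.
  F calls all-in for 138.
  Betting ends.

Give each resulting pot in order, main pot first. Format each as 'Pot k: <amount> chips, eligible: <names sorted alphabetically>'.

Pot 1: 246 chips, eligible: A, B, C, D, E, F
Pot 2: 90 chips, eligible: A, C, D, E, F
Pot 3: 308 chips, eligible: A, C, D, F
Pot 4: 6 chips, eligible: A, C, F

Derivation:
Contributions: A=138, B=41, C=138, D=136, E=59, F=138
Pot levels (distinct totals of non-folded players): 41, 59, 136, 138
Layer 1-41: 41 each from A, B, C, D, E, F = 41*6 = 246 chips; eligible A, B, C, D, E, F
Layer 42-59: 18 each from A, C, D, E, F = 18*5 = 90 chips; eligible A, C, D, E, F
Layer 60-136: 77 each from A, C, D, F = 77*4 = 308 chips; eligible A, C, D, F
Layer 137-138: 2 each from A, C, F = 2*3 = 6 chips; eligible A, C, F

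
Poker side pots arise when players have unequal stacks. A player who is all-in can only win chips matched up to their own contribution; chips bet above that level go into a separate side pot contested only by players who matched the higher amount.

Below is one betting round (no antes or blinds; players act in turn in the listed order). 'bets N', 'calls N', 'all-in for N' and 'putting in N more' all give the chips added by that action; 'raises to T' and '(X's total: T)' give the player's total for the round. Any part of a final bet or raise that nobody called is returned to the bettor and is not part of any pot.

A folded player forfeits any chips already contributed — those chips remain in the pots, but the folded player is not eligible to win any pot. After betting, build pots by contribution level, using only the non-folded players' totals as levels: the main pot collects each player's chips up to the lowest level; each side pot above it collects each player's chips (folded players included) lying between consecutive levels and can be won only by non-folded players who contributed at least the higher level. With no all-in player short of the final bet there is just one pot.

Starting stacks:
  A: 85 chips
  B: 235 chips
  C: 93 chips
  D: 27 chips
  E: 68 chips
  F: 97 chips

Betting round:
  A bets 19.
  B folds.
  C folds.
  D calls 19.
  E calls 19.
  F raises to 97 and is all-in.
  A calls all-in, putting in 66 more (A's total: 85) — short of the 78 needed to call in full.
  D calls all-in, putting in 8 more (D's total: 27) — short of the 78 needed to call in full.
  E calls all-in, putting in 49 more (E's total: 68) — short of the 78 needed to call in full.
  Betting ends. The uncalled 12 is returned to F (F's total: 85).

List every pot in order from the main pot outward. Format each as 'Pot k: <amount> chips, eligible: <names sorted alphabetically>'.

Pot 1: 108 chips, eligible: A, D, E, F
Pot 2: 123 chips, eligible: A, E, F
Pot 3: 34 chips, eligible: A, F

Derivation:
Contributions (after 12 returned to F): A=85, D=27, E=68, F=85
Folded: B, C
Pot levels (distinct totals of non-folded players): 27, 68, 85
Layer 1-27: 27 each from A, D, E, F = 27*4 = 108 chips; eligible A, D, E, F
Layer 28-68: 41 each from A, E, F = 41*3 = 123 chips; eligible A, E, F
Layer 69-85: 17 each from A, F = 17*2 = 34 chips; eligible A, F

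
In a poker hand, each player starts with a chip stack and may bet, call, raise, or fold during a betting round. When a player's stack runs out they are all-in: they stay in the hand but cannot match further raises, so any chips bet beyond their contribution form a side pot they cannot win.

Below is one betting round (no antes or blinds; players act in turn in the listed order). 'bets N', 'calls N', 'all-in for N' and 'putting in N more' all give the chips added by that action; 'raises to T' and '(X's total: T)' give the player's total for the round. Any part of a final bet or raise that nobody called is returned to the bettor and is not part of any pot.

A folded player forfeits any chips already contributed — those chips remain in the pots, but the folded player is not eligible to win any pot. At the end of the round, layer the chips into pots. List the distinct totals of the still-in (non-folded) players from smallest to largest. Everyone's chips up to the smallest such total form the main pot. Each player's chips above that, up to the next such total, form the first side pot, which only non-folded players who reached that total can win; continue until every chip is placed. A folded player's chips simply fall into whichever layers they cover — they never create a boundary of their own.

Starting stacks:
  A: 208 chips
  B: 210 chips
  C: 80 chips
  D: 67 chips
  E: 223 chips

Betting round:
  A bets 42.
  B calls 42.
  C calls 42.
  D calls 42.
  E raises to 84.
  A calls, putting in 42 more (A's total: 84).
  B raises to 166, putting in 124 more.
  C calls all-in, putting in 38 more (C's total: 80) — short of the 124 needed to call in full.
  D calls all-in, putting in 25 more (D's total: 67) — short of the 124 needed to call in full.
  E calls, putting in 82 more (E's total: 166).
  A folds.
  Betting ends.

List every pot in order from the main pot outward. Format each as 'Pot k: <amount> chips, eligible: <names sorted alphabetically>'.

Pot 1: 335 chips, eligible: B, C, D, E
Pot 2: 52 chips, eligible: B, C, E
Pot 3: 176 chips, eligible: B, E

Derivation:
Contributions: A=84, B=166, C=80, D=67, E=166
Folded: A
Pot levels (distinct totals of non-folded players): 67, 80, 166
Layer 1-67: 67 each from A, B, C, D, E = 67*5 = 335 chips; eligible B, C, D, E
Layer 68-80: 13 each from A, B, C, E = 13*4 = 52 chips; eligible B, C, E
Layer 81-166: A 4 + B 86 + E 86 = 176 chips; eligible B, E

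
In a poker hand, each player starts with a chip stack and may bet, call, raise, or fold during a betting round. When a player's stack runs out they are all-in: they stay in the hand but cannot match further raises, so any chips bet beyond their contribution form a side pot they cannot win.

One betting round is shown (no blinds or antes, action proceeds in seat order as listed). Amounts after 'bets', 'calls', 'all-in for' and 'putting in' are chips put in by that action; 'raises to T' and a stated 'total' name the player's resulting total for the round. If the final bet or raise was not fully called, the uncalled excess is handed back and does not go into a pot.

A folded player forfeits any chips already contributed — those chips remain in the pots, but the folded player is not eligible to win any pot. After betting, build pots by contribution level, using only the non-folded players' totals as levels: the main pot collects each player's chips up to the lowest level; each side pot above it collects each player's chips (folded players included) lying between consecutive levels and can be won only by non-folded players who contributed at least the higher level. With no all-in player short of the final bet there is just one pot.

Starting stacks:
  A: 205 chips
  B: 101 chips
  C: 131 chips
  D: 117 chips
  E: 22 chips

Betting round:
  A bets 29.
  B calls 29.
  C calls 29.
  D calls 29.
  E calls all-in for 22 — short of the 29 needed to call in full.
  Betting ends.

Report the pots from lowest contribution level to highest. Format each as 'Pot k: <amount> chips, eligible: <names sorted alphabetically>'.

Pot 1: 110 chips, eligible: A, B, C, D, E
Pot 2: 28 chips, eligible: A, B, C, D

Derivation:
Contributions: A=29, B=29, C=29, D=29, E=22
Pot levels (distinct totals of non-folded players): 22, 29
Layer 1-22: 22 each from A, B, C, D, E = 22*5 = 110 chips; eligible A, B, C, D, E
Layer 23-29: 7 each from A, B, C, D = 7*4 = 28 chips; eligible A, B, C, D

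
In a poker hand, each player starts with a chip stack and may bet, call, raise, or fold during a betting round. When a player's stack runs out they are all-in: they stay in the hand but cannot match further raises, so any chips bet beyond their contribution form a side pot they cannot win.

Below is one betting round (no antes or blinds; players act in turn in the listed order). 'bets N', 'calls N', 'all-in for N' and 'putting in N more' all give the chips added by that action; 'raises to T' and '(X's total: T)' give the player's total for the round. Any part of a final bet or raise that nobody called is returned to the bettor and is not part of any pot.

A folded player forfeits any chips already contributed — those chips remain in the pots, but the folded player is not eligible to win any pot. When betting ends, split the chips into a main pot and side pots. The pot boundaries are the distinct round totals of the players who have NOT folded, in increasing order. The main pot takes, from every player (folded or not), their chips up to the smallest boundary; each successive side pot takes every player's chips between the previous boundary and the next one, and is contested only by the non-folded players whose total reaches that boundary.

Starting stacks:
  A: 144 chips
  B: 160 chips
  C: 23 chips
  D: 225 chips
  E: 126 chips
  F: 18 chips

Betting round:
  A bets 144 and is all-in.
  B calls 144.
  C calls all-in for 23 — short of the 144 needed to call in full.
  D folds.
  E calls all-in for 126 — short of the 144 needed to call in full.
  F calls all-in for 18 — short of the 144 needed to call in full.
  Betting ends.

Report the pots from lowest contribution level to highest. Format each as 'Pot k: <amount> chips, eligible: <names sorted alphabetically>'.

Contributions: A=144, B=144, C=23, E=126, F=18
Folded: D
Pot levels (distinct totals of non-folded players): 18, 23, 126, 144
Layer 1-18: 18 each from A, B, C, E, F = 18*5 = 90 chips; eligible A, B, C, E, F
Layer 19-23: 5 each from A, B, C, E = 5*4 = 20 chips; eligible A, B, C, E
Layer 24-126: 103 each from A, B, E = 103*3 = 309 chips; eligible A, B, E
Layer 127-144: 18 each from A, B = 18*2 = 36 chips; eligible A, B

Pot 1: 90 chips, eligible: A, B, C, E, F
Pot 2: 20 chips, eligible: A, B, C, E
Pot 3: 309 chips, eligible: A, B, E
Pot 4: 36 chips, eligible: A, B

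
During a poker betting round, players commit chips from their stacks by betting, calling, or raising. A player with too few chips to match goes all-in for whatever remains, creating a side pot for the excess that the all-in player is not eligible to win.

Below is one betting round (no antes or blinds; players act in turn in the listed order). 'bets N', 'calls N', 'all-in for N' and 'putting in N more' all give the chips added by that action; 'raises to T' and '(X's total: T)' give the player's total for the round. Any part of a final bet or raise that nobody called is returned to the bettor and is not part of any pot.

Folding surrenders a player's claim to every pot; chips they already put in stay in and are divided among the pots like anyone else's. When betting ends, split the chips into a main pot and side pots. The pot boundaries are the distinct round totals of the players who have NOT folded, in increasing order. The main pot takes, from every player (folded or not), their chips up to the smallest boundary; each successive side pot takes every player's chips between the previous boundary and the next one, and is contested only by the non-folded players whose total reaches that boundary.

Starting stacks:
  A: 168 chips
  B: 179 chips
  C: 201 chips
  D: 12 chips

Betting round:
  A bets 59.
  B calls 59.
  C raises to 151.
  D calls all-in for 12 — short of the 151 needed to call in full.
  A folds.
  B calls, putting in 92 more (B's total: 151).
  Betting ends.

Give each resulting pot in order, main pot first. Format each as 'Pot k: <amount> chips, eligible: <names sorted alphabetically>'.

Pot 1: 48 chips, eligible: B, C, D
Pot 2: 325 chips, eligible: B, C

Derivation:
Contributions: A=59, B=151, C=151, D=12
Folded: A
Pot levels (distinct totals of non-folded players): 12, 151
Layer 1-12: 12 each from A, B, C, D = 12*4 = 48 chips; eligible B, C, D
Layer 13-151: A 47 + B 139 + C 139 = 325 chips; eligible B, C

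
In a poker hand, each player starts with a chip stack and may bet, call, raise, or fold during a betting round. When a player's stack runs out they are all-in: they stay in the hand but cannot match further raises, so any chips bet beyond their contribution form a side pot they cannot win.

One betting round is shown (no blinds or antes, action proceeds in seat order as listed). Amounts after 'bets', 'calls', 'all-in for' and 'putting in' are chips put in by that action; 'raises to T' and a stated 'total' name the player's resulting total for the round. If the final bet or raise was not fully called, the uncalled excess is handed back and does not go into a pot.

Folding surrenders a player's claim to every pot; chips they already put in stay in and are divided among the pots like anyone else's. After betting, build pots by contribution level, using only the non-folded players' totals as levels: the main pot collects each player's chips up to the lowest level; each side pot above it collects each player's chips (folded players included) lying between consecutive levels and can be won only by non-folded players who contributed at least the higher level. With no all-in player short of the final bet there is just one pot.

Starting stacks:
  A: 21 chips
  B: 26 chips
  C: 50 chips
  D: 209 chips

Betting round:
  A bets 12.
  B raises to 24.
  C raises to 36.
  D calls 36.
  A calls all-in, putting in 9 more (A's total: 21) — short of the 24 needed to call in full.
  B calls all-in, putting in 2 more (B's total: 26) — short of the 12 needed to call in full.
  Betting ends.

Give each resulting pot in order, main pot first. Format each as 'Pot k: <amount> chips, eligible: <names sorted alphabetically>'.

Contributions: A=21, B=26, C=36, D=36
Pot levels (distinct totals of non-folded players): 21, 26, 36
Layer 1-21: 21 each from A, B, C, D = 21*4 = 84 chips; eligible A, B, C, D
Layer 22-26: 5 each from B, C, D = 5*3 = 15 chips; eligible B, C, D
Layer 27-36: 10 each from C, D = 10*2 = 20 chips; eligible C, D

Pot 1: 84 chips, eligible: A, B, C, D
Pot 2: 15 chips, eligible: B, C, D
Pot 3: 20 chips, eligible: C, D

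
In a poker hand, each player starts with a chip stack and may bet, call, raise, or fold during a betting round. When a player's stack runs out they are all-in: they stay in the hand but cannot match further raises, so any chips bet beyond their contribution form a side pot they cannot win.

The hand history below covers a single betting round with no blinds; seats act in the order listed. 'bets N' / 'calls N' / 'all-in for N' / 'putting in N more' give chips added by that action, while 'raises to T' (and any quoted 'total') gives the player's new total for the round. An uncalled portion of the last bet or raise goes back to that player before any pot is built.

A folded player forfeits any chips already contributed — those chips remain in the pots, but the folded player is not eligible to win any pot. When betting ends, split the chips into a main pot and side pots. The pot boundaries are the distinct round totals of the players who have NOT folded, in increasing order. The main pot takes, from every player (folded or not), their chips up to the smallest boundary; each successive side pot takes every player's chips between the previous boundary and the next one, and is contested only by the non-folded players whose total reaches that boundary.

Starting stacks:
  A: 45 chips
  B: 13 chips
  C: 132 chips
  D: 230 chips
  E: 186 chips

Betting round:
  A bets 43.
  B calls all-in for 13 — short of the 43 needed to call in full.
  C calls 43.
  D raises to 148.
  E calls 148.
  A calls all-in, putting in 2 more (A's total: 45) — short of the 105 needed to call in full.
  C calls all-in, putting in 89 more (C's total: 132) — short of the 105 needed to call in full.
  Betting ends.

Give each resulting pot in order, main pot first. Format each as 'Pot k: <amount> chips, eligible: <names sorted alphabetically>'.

Pot 1: 65 chips, eligible: A, B, C, D, E
Pot 2: 128 chips, eligible: A, C, D, E
Pot 3: 261 chips, eligible: C, D, E
Pot 4: 32 chips, eligible: D, E

Derivation:
Contributions: A=45, B=13, C=132, D=148, E=148
Pot levels (distinct totals of non-folded players): 13, 45, 132, 148
Layer 1-13: 13 each from A, B, C, D, E = 13*5 = 65 chips; eligible A, B, C, D, E
Layer 14-45: 32 each from A, C, D, E = 32*4 = 128 chips; eligible A, C, D, E
Layer 46-132: 87 each from C, D, E = 87*3 = 261 chips; eligible C, D, E
Layer 133-148: 16 each from D, E = 16*2 = 32 chips; eligible D, E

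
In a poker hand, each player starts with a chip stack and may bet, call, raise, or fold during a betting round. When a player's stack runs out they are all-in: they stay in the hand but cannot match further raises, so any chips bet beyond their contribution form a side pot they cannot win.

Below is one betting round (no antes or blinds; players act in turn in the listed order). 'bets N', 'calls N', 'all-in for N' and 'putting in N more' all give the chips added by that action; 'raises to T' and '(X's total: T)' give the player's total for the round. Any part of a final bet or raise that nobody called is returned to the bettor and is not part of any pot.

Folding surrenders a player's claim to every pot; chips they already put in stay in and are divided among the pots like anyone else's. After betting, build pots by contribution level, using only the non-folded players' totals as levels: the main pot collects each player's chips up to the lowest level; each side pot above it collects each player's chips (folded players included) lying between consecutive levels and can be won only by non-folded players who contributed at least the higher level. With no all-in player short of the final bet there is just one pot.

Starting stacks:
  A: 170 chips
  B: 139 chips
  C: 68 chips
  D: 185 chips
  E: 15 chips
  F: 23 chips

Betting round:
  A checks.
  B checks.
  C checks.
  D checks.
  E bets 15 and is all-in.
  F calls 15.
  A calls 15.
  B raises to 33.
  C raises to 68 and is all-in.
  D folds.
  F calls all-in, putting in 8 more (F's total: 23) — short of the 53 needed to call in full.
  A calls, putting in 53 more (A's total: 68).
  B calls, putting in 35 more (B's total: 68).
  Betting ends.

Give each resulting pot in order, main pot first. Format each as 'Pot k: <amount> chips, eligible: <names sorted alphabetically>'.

Contributions: A=68, B=68, C=68, E=15, F=23
Folded: D
Pot levels (distinct totals of non-folded players): 15, 23, 68
Layer 1-15: 15 each from A, B, C, E, F = 15*5 = 75 chips; eligible A, B, C, E, F
Layer 16-23: 8 each from A, B, C, F = 8*4 = 32 chips; eligible A, B, C, F
Layer 24-68: 45 each from A, B, C = 45*3 = 135 chips; eligible A, B, C

Pot 1: 75 chips, eligible: A, B, C, E, F
Pot 2: 32 chips, eligible: A, B, C, F
Pot 3: 135 chips, eligible: A, B, C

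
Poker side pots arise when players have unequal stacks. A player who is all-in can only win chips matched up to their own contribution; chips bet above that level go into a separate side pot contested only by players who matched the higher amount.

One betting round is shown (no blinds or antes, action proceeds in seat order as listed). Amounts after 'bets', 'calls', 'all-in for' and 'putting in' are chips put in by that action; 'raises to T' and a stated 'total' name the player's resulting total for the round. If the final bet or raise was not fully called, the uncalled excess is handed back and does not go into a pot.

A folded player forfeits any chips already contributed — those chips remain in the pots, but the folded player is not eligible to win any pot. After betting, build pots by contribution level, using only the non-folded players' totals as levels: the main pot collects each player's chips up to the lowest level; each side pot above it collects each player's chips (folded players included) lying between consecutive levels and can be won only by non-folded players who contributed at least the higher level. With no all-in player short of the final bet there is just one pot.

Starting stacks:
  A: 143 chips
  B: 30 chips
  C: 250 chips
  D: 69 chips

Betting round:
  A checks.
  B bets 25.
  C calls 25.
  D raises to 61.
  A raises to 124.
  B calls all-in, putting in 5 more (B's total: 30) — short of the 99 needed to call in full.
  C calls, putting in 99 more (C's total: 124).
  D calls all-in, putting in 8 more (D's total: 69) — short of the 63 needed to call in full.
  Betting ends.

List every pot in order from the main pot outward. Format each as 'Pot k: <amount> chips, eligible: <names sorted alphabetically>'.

Contributions: A=124, B=30, C=124, D=69
Pot levels (distinct totals of non-folded players): 30, 69, 124
Layer 1-30: 30 each from A, B, C, D = 30*4 = 120 chips; eligible A, B, C, D
Layer 31-69: 39 each from A, C, D = 39*3 = 117 chips; eligible A, C, D
Layer 70-124: 55 each from A, C = 55*2 = 110 chips; eligible A, C

Pot 1: 120 chips, eligible: A, B, C, D
Pot 2: 117 chips, eligible: A, C, D
Pot 3: 110 chips, eligible: A, C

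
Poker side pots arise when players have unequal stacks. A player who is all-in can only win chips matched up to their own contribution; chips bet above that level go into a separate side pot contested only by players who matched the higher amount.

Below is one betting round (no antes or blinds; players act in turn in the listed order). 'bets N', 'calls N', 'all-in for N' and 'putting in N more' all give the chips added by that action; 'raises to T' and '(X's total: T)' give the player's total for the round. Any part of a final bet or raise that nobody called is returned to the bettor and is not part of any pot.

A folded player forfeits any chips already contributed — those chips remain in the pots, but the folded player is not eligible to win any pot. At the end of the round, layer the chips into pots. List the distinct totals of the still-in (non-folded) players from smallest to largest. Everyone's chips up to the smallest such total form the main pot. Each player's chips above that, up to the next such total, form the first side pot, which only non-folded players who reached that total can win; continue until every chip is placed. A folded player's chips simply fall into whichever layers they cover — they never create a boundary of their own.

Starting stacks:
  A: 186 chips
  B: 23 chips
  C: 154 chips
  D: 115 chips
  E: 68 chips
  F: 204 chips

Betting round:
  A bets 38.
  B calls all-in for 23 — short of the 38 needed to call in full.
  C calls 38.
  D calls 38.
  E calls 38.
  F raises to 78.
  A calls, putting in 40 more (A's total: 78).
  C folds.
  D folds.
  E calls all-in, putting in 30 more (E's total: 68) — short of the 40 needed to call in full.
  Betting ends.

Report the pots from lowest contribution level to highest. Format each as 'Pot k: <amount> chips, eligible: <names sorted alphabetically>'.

Pot 1: 138 chips, eligible: A, B, E, F
Pot 2: 165 chips, eligible: A, E, F
Pot 3: 20 chips, eligible: A, F

Derivation:
Contributions: A=78, B=23, C=38, D=38, E=68, F=78
Folded: C, D
Pot levels (distinct totals of non-folded players): 23, 68, 78
Layer 1-23: 23 each from A, B, C, D, E, F = 23*6 = 138 chips; eligible A, B, E, F
Layer 24-68: A 45 + C 15 + D 15 + E 45 + F 45 = 165 chips; eligible A, E, F
Layer 69-78: 10 each from A, F = 10*2 = 20 chips; eligible A, F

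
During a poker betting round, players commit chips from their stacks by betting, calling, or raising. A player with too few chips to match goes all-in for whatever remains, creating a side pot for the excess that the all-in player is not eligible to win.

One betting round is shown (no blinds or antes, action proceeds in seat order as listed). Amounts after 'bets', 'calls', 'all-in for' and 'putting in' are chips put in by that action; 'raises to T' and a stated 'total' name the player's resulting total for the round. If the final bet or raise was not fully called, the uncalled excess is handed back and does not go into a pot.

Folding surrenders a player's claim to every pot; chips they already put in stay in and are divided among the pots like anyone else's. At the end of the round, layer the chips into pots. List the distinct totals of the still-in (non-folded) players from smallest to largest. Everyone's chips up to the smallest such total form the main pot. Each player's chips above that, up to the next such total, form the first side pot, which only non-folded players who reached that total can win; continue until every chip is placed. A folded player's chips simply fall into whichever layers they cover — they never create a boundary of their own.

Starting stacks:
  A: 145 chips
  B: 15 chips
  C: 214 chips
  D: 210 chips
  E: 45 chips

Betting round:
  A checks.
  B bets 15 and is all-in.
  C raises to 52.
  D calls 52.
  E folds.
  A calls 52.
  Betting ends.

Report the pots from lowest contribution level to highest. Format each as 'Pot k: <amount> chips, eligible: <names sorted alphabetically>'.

Pot 1: 60 chips, eligible: A, B, C, D
Pot 2: 111 chips, eligible: A, C, D

Derivation:
Contributions: A=52, B=15, C=52, D=52
Folded: E
Pot levels (distinct totals of non-folded players): 15, 52
Layer 1-15: 15 each from A, B, C, D = 15*4 = 60 chips; eligible A, B, C, D
Layer 16-52: 37 each from A, C, D = 37*3 = 111 chips; eligible A, C, D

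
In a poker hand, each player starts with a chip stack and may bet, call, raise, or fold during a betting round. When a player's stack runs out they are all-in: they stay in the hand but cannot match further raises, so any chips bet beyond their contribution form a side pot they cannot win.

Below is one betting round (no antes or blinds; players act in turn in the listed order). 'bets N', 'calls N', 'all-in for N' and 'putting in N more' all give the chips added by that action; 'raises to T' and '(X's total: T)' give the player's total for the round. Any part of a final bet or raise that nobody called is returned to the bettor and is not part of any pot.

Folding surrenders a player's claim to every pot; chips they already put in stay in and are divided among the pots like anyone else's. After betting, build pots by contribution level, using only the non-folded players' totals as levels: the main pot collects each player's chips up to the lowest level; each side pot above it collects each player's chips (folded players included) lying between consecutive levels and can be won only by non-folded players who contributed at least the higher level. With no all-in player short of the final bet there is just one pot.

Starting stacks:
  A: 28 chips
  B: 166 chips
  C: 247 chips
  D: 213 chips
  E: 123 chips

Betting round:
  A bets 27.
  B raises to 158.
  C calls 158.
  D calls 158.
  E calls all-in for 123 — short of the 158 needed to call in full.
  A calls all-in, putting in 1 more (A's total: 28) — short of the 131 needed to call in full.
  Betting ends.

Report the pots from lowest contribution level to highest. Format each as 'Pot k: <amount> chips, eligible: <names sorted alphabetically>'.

Contributions: A=28, B=158, C=158, D=158, E=123
Pot levels (distinct totals of non-folded players): 28, 123, 158
Layer 1-28: 28 each from A, B, C, D, E = 28*5 = 140 chips; eligible A, B, C, D, E
Layer 29-123: 95 each from B, C, D, E = 95*4 = 380 chips; eligible B, C, D, E
Layer 124-158: 35 each from B, C, D = 35*3 = 105 chips; eligible B, C, D

Pot 1: 140 chips, eligible: A, B, C, D, E
Pot 2: 380 chips, eligible: B, C, D, E
Pot 3: 105 chips, eligible: B, C, D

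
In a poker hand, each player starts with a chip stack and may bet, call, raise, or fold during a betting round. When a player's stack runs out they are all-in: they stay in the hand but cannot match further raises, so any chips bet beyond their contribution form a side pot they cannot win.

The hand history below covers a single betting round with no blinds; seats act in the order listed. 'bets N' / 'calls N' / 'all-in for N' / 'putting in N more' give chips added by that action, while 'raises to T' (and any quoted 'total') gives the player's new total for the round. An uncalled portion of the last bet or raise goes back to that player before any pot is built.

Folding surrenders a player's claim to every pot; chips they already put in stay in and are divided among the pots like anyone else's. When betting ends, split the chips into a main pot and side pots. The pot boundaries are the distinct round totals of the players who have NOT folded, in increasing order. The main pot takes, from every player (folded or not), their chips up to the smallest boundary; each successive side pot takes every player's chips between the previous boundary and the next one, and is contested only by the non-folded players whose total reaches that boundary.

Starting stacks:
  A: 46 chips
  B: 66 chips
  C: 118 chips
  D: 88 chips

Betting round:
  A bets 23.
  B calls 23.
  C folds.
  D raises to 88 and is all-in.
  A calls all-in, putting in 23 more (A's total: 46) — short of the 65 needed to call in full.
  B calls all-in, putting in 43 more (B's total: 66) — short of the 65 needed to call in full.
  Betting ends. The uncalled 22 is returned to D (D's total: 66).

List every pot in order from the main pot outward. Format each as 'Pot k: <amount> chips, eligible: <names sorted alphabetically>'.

Pot 1: 138 chips, eligible: A, B, D
Pot 2: 40 chips, eligible: B, D

Derivation:
Contributions (after 22 returned to D): A=46, B=66, D=66
Folded: C
Pot levels (distinct totals of non-folded players): 46, 66
Layer 1-46: 46 each from A, B, D = 46*3 = 138 chips; eligible A, B, D
Layer 47-66: 20 each from B, D = 20*2 = 40 chips; eligible B, D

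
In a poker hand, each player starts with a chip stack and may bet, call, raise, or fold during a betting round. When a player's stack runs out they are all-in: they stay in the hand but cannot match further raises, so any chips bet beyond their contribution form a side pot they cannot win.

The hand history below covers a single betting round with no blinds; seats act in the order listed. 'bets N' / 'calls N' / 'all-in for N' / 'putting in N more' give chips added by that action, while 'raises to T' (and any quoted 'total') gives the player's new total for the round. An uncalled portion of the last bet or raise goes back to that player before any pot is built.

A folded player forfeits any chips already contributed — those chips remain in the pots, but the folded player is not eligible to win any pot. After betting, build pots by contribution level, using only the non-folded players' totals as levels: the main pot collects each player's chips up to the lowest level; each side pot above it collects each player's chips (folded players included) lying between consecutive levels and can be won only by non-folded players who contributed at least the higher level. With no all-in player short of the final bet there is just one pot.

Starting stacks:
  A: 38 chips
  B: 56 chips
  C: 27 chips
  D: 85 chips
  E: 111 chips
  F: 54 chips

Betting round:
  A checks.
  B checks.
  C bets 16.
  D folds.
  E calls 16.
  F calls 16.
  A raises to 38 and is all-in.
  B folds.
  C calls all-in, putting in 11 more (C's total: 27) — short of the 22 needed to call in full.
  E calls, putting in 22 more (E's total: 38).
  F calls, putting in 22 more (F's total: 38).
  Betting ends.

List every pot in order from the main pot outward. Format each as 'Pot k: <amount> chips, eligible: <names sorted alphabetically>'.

Pot 1: 108 chips, eligible: A, C, E, F
Pot 2: 33 chips, eligible: A, E, F

Derivation:
Contributions: A=38, C=27, E=38, F=38
Folded: B, D
Pot levels (distinct totals of non-folded players): 27, 38
Layer 1-27: 27 each from A, C, E, F = 27*4 = 108 chips; eligible A, C, E, F
Layer 28-38: 11 each from A, E, F = 11*3 = 33 chips; eligible A, E, F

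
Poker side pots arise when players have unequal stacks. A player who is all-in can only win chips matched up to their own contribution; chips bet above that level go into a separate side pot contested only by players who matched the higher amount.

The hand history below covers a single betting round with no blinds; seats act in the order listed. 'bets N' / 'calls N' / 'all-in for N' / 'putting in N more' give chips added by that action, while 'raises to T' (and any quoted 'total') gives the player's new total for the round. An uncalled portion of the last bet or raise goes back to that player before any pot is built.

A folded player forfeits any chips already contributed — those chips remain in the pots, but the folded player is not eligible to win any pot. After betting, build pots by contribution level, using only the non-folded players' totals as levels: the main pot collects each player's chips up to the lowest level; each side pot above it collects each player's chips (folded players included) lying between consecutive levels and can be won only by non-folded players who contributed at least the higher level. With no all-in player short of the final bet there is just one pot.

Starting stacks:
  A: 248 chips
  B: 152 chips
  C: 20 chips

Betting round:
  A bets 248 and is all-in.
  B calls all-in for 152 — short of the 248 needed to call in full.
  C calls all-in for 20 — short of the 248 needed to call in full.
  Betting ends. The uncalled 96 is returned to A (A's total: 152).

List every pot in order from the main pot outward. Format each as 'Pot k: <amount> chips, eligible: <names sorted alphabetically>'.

Contributions (after 96 returned to A): A=152, B=152, C=20
Pot levels (distinct totals of non-folded players): 20, 152
Layer 1-20: 20 each from A, B, C = 20*3 = 60 chips; eligible A, B, C
Layer 21-152: 132 each from A, B = 132*2 = 264 chips; eligible A, B

Pot 1: 60 chips, eligible: A, B, C
Pot 2: 264 chips, eligible: A, B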